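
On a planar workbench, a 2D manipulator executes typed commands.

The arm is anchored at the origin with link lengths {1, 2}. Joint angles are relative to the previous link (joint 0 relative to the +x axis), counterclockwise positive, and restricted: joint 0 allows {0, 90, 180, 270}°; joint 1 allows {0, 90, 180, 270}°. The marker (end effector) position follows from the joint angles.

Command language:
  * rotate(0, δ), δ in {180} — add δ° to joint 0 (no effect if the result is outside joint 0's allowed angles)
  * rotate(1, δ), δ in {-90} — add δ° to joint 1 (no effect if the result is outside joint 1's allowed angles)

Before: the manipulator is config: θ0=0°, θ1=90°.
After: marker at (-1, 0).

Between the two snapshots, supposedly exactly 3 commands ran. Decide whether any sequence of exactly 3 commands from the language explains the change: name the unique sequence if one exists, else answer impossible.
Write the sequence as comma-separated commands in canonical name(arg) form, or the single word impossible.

rotate(1, -90), rotate(1, -90), rotate(1, -90)

from: config: θ0=0°, θ1=90°
1. rotate(1, -90) → config: θ0=0°, θ1=0°
2. rotate(1, -90) → config: θ0=0°, θ1=270°
3. rotate(1, -90) → config: θ0=0°, θ1=180°
all 8 alternatives checked — unique.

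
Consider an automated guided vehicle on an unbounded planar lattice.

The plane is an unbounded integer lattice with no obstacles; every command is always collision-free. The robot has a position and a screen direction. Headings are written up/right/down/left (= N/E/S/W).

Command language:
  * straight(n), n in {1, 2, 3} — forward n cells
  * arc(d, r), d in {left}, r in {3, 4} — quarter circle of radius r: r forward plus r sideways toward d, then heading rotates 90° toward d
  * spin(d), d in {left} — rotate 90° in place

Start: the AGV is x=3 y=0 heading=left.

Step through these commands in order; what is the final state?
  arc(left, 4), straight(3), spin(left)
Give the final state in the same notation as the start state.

x=-1 y=-7 heading=right

initial: x=3 y=0 heading=left
step 1 (arc(left, 4)): x=-1 y=-4 heading=down
step 2 (straight(3)): x=-1 y=-7 heading=down
step 3 (spin(left)): x=-1 y=-7 heading=right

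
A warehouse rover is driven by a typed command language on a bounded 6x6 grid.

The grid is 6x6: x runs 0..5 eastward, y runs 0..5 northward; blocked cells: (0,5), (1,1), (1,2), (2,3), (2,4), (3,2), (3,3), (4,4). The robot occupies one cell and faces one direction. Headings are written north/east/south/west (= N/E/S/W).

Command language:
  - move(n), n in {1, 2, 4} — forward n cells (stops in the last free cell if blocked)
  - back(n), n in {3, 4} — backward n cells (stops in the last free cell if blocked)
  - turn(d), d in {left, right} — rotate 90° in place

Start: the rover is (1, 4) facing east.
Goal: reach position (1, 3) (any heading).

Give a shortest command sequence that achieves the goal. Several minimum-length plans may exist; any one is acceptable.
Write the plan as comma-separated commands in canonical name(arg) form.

begin: (1, 4) facing east
[1] after turn(left): (1, 4) facing north
[2] after back(3): (1, 3) facing north
nothing shorter than 2 reaches the goal.

turn(left), back(3)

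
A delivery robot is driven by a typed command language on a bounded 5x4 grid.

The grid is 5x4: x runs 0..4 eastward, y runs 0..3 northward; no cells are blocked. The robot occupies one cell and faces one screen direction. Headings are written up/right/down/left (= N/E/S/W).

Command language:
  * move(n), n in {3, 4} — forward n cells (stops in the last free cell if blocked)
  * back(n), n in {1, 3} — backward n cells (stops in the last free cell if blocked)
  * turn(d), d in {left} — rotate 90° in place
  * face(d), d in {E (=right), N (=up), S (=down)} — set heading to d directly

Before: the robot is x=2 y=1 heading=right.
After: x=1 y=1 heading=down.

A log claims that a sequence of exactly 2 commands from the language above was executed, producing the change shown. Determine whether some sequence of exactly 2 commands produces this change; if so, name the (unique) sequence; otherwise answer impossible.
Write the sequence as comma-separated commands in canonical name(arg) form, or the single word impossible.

back(1), face(S)

key: cell and facing (now S) both changed — the 2 commands mix motion and turning
initial: x=2 y=1 heading=right
t=1 back(1) ⇒ x=1 y=1 heading=right
t=2 face(S) ⇒ x=1 y=1 heading=down
all 64 alternatives checked — unique.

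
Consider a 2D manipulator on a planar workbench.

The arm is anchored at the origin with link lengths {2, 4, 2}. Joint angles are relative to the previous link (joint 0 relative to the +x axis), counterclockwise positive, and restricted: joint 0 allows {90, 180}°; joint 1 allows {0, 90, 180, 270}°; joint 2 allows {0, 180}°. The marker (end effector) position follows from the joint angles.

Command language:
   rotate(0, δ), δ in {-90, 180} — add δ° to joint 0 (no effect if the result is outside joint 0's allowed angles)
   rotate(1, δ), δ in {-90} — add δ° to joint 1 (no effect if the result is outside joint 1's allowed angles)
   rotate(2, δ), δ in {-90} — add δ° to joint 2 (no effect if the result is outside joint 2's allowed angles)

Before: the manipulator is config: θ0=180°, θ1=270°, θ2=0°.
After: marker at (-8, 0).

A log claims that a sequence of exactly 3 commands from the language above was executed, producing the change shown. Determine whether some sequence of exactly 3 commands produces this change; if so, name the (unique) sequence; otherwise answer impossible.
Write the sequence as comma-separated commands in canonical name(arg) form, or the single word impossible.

from: config: θ0=180°, θ1=270°, θ2=0°
1. rotate(1, -90) → config: θ0=180°, θ1=180°, θ2=0°
2. rotate(1, -90) → config: θ0=180°, θ1=90°, θ2=0°
3. rotate(1, -90) → config: θ0=180°, θ1=0°, θ2=0°
all 64 alternatives checked — unique.

rotate(1, -90), rotate(1, -90), rotate(1, -90)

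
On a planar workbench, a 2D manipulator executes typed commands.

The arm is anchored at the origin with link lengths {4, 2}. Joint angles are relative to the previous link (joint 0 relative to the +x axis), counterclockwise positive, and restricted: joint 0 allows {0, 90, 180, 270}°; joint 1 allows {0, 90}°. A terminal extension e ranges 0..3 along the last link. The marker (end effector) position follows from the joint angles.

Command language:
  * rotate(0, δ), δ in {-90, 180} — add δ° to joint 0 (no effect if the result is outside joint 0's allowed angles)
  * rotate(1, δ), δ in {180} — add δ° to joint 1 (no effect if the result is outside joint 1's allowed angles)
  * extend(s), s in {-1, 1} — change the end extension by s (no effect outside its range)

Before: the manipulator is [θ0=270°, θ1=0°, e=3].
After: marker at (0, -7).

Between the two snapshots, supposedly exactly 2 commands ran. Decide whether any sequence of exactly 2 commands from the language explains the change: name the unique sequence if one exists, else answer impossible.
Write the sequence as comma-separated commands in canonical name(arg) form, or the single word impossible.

begin: [θ0=270°, θ1=0°, e=3]
1. extend(-1) → [θ0=270°, θ1=0°, e=2]
2. extend(-1) → [θ0=270°, θ1=0°, e=1]
all 25 alternatives checked — unique.

extend(-1), extend(-1)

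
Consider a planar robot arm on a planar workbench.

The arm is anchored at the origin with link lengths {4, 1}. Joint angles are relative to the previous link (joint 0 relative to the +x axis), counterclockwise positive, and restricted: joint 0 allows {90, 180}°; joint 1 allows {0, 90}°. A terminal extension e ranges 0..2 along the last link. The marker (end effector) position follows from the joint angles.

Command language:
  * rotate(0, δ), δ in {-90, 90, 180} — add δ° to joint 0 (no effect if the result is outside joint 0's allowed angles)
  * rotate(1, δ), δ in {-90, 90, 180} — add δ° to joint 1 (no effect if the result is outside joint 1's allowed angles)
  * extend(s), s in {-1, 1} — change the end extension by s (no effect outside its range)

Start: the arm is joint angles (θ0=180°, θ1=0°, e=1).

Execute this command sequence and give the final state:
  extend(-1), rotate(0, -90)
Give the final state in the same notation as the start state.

joint angles (θ0=90°, θ1=0°, e=0)

from: joint angles (θ0=180°, θ1=0°, e=1)
[1] after extend(-1): joint angles (θ0=180°, θ1=0°, e=0)
[2] after rotate(0, -90): joint angles (θ0=90°, θ1=0°, e=0)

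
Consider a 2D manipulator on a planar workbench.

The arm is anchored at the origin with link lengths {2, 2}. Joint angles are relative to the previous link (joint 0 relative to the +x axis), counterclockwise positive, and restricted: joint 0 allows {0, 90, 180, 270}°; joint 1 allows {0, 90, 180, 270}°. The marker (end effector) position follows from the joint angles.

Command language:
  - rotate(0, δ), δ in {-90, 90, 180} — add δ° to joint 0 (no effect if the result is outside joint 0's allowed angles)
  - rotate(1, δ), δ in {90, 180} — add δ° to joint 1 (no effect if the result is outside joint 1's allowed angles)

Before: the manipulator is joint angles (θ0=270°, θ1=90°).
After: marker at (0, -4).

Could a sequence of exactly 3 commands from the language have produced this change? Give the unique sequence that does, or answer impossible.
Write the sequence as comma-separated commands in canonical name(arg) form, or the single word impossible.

rotate(1, 90), rotate(1, 90), rotate(1, 90)

from: joint angles (θ0=270°, θ1=90°)
[1] after rotate(1, 90): joint angles (θ0=270°, θ1=180°)
[2] after rotate(1, 90): joint angles (θ0=270°, θ1=270°)
[3] after rotate(1, 90): joint angles (θ0=270°, θ1=0°)
no rival 3-sequence matches.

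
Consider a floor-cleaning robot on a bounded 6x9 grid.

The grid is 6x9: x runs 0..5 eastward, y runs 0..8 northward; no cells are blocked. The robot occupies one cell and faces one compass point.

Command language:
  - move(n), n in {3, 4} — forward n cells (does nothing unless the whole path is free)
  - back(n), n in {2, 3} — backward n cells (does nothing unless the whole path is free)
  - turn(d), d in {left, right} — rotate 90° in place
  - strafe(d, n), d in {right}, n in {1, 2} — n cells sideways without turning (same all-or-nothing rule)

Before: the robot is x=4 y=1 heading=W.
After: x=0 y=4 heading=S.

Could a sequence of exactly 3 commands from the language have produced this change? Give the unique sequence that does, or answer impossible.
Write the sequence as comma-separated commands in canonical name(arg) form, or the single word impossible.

key: cell and facing (now S) both changed — the 3 commands mix motion and turning
initial: x=4 y=1 heading=W
step 1 (move(4)): x=0 y=1 heading=W
step 2 (turn(left)): x=0 y=1 heading=S
step 3 (back(3)): x=0 y=4 heading=S
uniquely the one of 512 3-step routes that fits.

move(4), turn(left), back(3)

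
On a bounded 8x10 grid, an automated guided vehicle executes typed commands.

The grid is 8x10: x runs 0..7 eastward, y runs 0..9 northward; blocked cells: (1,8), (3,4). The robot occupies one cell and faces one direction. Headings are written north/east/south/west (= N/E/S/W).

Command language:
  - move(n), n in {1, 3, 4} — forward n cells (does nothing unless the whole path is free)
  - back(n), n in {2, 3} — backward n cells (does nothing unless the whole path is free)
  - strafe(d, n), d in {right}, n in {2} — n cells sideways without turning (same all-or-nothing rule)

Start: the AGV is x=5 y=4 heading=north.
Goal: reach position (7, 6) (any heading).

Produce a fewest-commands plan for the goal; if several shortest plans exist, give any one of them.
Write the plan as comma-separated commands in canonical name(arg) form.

t0: x=5 y=4 heading=north
[1] after move(4): x=5 y=8 heading=north
[2] after strafe(right, 2): x=7 y=8 heading=north
[3] after back(2): x=7 y=6 heading=north
nothing shorter than 3 reaches the goal.

move(4), strafe(right, 2), back(2)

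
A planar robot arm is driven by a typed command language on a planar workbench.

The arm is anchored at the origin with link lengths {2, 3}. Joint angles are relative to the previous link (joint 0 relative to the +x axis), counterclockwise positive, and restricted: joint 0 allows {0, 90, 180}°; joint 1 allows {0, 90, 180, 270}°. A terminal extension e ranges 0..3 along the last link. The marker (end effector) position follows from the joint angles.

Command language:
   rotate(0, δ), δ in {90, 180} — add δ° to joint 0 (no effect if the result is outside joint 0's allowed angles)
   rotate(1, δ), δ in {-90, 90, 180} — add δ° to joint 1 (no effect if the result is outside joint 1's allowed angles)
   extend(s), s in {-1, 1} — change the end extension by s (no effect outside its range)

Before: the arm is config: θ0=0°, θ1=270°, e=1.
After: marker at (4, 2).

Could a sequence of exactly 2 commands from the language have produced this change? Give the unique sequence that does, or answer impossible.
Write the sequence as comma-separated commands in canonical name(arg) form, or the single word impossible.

rotate(0, 90), rotate(0, 180)

key: running rotate(0, 180) before rotate(0, 90) would end elsewhere — order is forced
begin: config: θ0=0°, θ1=270°, e=1
[1] after rotate(0, 90): config: θ0=90°, θ1=270°, e=1
[2] after rotate(0, 180): config: θ0=90°, θ1=270°, e=1
no other 2-command option fits: unique.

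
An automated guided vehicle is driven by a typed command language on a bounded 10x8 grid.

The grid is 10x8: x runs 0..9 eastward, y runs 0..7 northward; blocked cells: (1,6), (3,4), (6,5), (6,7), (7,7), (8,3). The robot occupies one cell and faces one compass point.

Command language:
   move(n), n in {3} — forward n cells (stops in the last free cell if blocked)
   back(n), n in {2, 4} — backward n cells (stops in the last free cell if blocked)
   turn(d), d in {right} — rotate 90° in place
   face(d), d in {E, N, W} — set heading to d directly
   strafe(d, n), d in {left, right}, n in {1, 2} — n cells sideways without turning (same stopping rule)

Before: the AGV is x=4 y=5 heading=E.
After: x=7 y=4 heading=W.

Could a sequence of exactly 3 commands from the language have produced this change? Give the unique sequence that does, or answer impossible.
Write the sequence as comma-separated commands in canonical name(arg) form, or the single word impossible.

key: cell and facing (now W) both changed — the 3 commands mix motion and turning
start: x=4 y=5 heading=E
1. strafe(right, 1) → x=4 y=4 heading=E
2. move(3) → x=7 y=4 heading=E
3. face(W) → x=7 y=4 heading=W
no rival 3-sequence matches.

strafe(right, 1), move(3), face(W)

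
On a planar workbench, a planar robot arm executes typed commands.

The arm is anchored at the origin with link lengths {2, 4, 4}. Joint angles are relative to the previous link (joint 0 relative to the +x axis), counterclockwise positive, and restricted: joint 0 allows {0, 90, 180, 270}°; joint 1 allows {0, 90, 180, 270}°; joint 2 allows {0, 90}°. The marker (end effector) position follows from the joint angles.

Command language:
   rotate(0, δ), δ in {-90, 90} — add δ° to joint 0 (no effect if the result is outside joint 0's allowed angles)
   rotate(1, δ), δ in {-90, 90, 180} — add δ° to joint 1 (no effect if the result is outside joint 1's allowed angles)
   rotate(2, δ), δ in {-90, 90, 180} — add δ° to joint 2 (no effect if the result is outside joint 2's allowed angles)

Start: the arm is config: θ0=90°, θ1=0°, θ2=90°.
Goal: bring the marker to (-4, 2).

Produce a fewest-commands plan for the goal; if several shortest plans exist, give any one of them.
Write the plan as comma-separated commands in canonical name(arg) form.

rotate(1, 180), rotate(0, -90), rotate(0, -90)

initial: config: θ0=90°, θ1=0°, θ2=90°
step 1 (rotate(1, 180)): config: θ0=90°, θ1=180°, θ2=90°
step 2 (rotate(0, -90)): config: θ0=0°, θ1=180°, θ2=90°
step 3 (rotate(0, -90)): config: θ0=270°, θ1=180°, θ2=90°
no 2-step plan works, so 3 is optimal.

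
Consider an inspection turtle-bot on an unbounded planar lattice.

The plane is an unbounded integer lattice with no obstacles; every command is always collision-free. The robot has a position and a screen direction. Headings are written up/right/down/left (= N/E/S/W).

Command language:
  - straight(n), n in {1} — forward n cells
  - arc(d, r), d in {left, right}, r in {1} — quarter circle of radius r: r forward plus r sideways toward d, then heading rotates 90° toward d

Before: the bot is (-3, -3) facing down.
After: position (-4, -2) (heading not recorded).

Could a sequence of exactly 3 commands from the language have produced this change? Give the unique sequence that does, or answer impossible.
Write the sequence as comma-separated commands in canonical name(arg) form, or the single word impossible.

arc(right, 1), arc(right, 1), arc(right, 1)

initial: (-3, -3) facing down
step 1 (arc(right, 1)): (-4, -4) facing left
step 2 (arc(right, 1)): (-5, -3) facing up
step 3 (arc(right, 1)): (-4, -2) facing right
no other 3-command option fits: unique.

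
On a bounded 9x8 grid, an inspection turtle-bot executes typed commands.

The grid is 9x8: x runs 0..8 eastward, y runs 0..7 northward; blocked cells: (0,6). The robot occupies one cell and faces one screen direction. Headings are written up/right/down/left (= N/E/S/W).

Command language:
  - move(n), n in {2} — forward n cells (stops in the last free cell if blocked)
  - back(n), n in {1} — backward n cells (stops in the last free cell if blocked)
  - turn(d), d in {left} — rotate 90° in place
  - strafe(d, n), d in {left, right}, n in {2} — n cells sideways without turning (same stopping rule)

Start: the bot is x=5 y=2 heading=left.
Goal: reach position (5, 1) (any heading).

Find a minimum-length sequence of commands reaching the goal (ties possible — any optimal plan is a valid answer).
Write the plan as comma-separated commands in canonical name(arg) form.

from: x=5 y=2 heading=left
t=1 strafe(left, 2) ⇒ x=5 y=0 heading=left
t=2 turn(left) ⇒ x=5 y=0 heading=down
t=3 back(1) ⇒ x=5 y=1 heading=down
nothing shorter than 3 reaches the goal.

strafe(left, 2), turn(left), back(1)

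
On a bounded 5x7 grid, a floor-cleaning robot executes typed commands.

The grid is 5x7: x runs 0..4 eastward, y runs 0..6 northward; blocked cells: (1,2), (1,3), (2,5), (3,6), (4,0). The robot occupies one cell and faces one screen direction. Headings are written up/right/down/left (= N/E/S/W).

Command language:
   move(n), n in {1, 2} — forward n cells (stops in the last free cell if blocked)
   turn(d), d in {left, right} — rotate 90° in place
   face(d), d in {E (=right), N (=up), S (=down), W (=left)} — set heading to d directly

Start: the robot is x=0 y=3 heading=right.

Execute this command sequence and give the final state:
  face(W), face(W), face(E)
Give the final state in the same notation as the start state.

start: x=0 y=3 heading=right
1. face(W) → x=0 y=3 heading=left
2. face(W) → x=0 y=3 heading=left
3. face(E) → x=0 y=3 heading=right

x=0 y=3 heading=right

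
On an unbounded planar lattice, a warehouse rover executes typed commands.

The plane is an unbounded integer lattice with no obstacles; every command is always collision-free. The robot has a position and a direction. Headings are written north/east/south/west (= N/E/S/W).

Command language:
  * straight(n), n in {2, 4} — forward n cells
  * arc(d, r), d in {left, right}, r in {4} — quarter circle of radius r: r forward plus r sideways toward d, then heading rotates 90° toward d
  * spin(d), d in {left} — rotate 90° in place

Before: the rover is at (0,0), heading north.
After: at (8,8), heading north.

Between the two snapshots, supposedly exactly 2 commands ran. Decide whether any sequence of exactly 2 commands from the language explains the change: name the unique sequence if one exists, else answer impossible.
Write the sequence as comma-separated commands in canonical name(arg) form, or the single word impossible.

key: running arc(left, 4) before arc(right, 4) would end elsewhere — order is forced
begin: at (0,0), heading north
[1] after arc(right, 4): at (4,4), heading east
[2] after arc(left, 4): at (8,8), heading north
all 25 alternatives checked — unique.

arc(right, 4), arc(left, 4)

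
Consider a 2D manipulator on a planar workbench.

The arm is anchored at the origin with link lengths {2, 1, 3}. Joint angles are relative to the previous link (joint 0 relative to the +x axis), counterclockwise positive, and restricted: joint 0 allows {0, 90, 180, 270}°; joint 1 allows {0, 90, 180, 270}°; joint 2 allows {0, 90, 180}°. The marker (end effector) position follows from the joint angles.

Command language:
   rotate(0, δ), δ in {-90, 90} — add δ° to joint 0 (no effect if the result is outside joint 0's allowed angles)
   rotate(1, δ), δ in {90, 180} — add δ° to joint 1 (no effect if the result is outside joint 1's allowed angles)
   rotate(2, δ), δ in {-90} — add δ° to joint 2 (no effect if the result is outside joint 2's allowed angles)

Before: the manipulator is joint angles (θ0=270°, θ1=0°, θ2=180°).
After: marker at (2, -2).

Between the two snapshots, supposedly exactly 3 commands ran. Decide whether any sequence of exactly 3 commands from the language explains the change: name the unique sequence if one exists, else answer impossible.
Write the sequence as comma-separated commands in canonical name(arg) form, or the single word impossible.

from: joint angles (θ0=270°, θ1=0°, θ2=180°)
step 1 (rotate(1, 90)): joint angles (θ0=270°, θ1=90°, θ2=180°)
step 2 (rotate(1, 90)): joint angles (θ0=270°, θ1=180°, θ2=180°)
step 3 (rotate(1, 90)): joint angles (θ0=270°, θ1=270°, θ2=180°)
no rival 3-sequence matches.

rotate(1, 90), rotate(1, 90), rotate(1, 90)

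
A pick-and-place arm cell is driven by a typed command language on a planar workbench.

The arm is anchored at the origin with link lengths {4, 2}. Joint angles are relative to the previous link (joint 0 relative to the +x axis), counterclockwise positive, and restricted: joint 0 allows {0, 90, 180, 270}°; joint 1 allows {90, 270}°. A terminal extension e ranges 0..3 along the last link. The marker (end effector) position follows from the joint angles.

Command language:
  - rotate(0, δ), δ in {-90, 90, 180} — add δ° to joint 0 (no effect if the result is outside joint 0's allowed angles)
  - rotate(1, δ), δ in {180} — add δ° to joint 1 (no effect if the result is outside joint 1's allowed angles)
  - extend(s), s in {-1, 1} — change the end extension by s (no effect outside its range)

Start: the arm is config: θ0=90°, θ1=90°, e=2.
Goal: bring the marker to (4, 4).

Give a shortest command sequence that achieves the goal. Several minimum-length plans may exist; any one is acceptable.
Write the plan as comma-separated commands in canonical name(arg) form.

rotate(1, 180)

initial: config: θ0=90°, θ1=90°, e=2
t=1 rotate(1, 180) ⇒ config: θ0=90°, θ1=270°, e=2
nothing shorter than 1 reaches the goal.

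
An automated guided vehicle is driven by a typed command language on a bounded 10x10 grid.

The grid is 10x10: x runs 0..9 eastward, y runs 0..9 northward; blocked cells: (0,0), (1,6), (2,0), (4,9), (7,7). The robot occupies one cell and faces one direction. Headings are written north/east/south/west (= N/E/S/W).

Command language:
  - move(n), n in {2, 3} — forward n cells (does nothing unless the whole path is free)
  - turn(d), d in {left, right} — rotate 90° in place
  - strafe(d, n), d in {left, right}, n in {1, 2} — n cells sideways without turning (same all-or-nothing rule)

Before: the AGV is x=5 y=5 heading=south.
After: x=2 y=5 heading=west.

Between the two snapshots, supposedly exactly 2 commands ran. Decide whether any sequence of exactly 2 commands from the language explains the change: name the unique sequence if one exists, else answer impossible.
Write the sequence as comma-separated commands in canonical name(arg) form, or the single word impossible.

key: cell and facing (now W) both changed — the 2 commands mix motion and turning
initial: x=5 y=5 heading=south
step 1 (turn(right)): x=5 y=5 heading=west
step 2 (move(3)): x=2 y=5 heading=west
no rival 2-sequence matches.

turn(right), move(3)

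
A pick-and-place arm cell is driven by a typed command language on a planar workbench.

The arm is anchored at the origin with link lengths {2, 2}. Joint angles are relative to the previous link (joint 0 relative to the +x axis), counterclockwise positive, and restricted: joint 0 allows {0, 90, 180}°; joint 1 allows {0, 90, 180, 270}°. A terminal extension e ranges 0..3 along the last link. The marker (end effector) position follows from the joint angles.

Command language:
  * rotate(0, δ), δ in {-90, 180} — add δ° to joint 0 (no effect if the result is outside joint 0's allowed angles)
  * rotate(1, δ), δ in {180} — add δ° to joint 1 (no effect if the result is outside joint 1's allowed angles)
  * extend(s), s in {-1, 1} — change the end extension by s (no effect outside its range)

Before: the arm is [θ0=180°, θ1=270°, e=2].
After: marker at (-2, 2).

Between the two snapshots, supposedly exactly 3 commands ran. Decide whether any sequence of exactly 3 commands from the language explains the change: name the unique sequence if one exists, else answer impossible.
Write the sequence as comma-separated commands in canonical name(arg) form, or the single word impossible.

extend(-1), extend(-1), extend(-1)

begin: [θ0=180°, θ1=270°, e=2]
1. extend(-1) → [θ0=180°, θ1=270°, e=1]
2. extend(-1) → [θ0=180°, θ1=270°, e=0]
3. extend(-1) → [θ0=180°, θ1=270°, e=0]
no rival 3-sequence matches.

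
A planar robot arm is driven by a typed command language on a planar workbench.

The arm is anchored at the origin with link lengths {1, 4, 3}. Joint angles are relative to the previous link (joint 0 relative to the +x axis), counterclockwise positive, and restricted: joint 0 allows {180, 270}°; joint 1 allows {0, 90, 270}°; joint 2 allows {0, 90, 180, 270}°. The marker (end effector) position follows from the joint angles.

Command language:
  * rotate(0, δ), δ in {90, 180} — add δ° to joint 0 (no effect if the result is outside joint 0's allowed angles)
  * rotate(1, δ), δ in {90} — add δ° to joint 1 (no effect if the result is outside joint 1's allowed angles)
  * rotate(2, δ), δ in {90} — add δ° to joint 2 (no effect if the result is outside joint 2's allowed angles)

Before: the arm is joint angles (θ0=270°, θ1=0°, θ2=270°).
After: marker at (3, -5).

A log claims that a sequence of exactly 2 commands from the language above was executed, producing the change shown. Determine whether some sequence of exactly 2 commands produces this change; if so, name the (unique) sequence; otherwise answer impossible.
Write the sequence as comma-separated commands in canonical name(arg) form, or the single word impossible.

rotate(2, 90), rotate(2, 90)

begin: joint angles (θ0=270°, θ1=0°, θ2=270°)
1. rotate(2, 90) → joint angles (θ0=270°, θ1=0°, θ2=0°)
2. rotate(2, 90) → joint angles (θ0=270°, θ1=0°, θ2=90°)
no other 2-command option fits: unique.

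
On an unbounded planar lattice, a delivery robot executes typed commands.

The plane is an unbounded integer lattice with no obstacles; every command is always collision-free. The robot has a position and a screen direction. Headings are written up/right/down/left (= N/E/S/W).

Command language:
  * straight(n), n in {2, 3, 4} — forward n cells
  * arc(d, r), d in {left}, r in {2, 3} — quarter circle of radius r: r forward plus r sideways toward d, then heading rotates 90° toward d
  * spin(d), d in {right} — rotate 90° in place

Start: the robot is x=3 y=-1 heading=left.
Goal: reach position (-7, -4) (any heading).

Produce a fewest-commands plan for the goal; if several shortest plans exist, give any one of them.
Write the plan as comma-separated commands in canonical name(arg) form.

from: x=3 y=-1 heading=left
step 1 (straight(4)): x=-1 y=-1 heading=left
step 2 (straight(3)): x=-4 y=-1 heading=left
step 3 (arc(left, 3)): x=-7 y=-4 heading=down
shorter routes all fall short; 3 is best.

straight(4), straight(3), arc(left, 3)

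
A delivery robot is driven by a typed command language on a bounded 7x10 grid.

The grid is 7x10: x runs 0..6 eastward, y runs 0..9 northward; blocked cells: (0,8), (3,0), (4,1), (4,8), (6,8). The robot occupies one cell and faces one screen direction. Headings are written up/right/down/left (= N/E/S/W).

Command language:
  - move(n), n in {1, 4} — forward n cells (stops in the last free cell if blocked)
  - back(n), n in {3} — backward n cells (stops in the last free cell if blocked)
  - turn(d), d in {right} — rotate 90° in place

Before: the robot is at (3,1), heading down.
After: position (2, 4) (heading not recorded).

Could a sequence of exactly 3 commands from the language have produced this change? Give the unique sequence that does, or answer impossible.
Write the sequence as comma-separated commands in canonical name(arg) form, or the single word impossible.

key: order matters: swapping back(3) and move(1) lands elsewhere
begin: at (3,1), heading down
step 1 (back(3)): at (3,4), heading down
step 2 (turn(right)): at (3,4), heading left
step 3 (move(1)): at (2,4), heading left
all 64 alternatives checked — unique.

back(3), turn(right), move(1)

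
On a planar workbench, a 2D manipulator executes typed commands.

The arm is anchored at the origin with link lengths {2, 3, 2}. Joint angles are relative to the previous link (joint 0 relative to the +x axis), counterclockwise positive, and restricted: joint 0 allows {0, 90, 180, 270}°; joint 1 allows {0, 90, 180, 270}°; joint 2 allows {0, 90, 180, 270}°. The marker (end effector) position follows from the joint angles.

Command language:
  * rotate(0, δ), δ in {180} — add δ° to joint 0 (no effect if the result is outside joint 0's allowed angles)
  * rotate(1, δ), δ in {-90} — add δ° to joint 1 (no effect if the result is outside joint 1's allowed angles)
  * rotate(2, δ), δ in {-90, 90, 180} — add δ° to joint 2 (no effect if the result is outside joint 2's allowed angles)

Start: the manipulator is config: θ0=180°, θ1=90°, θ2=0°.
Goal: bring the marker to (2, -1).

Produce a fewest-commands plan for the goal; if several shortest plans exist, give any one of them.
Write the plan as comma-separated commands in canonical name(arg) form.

from: config: θ0=180°, θ1=90°, θ2=0°
1. rotate(0, 180) → config: θ0=0°, θ1=90°, θ2=0°
2. rotate(1, -90) → config: θ0=0°, θ1=0°, θ2=0°
3. rotate(1, -90) → config: θ0=0°, θ1=270°, θ2=0°
4. rotate(2, 180) → config: θ0=0°, θ1=270°, θ2=180°
nothing shorter than 4 reaches the goal.

rotate(0, 180), rotate(1, -90), rotate(1, -90), rotate(2, 180)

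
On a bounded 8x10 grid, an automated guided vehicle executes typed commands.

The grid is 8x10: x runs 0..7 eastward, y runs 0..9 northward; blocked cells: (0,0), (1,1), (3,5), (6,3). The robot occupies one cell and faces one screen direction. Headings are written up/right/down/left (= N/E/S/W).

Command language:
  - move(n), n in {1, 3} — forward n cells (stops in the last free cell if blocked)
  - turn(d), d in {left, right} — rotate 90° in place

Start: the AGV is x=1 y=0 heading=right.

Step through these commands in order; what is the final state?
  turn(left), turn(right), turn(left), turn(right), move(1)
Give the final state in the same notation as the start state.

t0: x=1 y=0 heading=right
[1] after turn(left): x=1 y=0 heading=up
[2] after turn(right): x=1 y=0 heading=right
[3] after turn(left): x=1 y=0 heading=up
[4] after turn(right): x=1 y=0 heading=right
[5] after move(1): x=2 y=0 heading=right

x=2 y=0 heading=right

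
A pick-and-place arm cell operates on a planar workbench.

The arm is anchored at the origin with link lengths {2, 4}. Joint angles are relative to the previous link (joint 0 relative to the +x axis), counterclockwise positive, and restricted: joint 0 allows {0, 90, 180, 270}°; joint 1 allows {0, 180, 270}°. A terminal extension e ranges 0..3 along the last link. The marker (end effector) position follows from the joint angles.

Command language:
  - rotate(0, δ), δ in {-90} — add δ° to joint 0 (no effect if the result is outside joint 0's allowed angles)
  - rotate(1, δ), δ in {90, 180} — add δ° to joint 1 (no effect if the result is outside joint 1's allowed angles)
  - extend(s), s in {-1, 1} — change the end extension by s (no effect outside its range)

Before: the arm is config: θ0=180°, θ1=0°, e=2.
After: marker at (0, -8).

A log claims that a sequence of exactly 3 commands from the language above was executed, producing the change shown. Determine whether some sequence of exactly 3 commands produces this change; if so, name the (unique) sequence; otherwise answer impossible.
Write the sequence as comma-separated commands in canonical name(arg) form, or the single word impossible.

from: config: θ0=180°, θ1=0°, e=2
step 1 (rotate(0, -90)): config: θ0=90°, θ1=0°, e=2
step 2 (rotate(0, -90)): config: θ0=0°, θ1=0°, e=2
step 3 (rotate(0, -90)): config: θ0=270°, θ1=0°, e=2
no other 3-command option fits: unique.

rotate(0, -90), rotate(0, -90), rotate(0, -90)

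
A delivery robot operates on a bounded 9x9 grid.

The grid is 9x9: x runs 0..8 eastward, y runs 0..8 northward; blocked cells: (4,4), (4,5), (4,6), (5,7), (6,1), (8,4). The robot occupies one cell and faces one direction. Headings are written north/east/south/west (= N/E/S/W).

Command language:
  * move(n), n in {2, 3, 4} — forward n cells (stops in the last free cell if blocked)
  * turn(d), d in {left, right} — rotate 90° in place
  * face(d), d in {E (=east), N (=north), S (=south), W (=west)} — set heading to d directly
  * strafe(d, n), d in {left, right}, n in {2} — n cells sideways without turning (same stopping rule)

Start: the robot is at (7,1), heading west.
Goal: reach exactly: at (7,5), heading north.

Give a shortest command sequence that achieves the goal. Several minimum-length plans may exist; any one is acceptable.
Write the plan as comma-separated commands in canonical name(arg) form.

face(N), move(4)

initial: at (7,1), heading west
[1] after face(N): at (7,1), heading north
[2] after move(4): at (7,5), heading north
no 1-step plan works, so 2 is optimal.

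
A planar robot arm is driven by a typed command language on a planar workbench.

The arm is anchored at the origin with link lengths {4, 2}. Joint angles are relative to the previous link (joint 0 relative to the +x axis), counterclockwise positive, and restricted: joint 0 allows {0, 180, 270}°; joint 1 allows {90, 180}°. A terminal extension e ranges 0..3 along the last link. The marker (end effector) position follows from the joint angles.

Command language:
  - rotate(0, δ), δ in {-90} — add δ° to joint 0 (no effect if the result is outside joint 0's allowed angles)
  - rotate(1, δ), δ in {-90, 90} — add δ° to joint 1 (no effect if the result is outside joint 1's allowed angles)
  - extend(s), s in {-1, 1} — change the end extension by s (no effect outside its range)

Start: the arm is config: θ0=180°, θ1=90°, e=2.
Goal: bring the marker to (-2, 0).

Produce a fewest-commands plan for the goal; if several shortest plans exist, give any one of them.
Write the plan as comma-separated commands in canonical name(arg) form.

initial: config: θ0=180°, θ1=90°, e=2
[1] after extend(-1): config: θ0=180°, θ1=90°, e=1
[2] after extend(-1): config: θ0=180°, θ1=90°, e=0
[3] after rotate(1, 90): config: θ0=180°, θ1=180°, e=0
no 2-step plan works, so 3 is optimal.

extend(-1), extend(-1), rotate(1, 90)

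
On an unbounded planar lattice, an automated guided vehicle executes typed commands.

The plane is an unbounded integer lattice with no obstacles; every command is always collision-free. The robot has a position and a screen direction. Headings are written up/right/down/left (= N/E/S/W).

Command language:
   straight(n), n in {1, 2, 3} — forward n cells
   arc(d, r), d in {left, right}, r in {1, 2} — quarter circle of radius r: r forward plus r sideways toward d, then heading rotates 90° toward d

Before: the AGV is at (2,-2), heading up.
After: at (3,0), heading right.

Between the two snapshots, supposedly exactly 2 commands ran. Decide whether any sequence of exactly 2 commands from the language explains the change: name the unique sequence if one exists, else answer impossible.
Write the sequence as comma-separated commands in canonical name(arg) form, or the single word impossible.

straight(1), arc(right, 1)

key: order matters: swapping straight(1) and arc(right, 1) lands elsewhere
begin: at (2,-2), heading up
step 1 (straight(1)): at (2,-1), heading up
step 2 (arc(right, 1)): at (3,0), heading right
no rival 2-sequence matches.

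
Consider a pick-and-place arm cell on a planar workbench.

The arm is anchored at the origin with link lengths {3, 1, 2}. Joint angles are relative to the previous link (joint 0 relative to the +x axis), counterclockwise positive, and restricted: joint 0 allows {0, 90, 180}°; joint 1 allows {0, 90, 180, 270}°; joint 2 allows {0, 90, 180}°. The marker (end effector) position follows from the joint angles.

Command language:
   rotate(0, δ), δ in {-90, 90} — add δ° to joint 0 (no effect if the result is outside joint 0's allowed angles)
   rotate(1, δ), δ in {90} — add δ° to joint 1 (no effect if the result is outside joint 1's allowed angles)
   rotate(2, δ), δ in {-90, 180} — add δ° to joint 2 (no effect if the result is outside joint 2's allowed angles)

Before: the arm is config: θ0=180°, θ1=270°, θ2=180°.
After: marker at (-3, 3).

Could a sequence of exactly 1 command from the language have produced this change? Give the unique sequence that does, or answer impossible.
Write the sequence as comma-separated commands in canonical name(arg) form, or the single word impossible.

rotate(2, 180)

start: config: θ0=180°, θ1=270°, θ2=180°
1. rotate(2, 180) → config: θ0=180°, θ1=270°, θ2=0°
no rival 1-sequence matches.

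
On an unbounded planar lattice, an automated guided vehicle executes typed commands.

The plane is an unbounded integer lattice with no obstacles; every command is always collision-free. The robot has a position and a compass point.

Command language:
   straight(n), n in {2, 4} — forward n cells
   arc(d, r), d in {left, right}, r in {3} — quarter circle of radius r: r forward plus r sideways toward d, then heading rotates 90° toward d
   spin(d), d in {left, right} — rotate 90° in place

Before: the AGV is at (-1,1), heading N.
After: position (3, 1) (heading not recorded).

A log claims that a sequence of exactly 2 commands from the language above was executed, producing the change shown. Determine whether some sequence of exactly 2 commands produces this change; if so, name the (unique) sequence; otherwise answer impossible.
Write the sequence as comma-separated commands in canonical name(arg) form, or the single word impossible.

spin(right), straight(4)

key: order matters: swapping spin(right) and straight(4) lands elsewhere
begin: at (-1,1), heading N
1. spin(right) → at (-1,1), heading E
2. straight(4) → at (3,1), heading E
all 36 alternatives checked — unique.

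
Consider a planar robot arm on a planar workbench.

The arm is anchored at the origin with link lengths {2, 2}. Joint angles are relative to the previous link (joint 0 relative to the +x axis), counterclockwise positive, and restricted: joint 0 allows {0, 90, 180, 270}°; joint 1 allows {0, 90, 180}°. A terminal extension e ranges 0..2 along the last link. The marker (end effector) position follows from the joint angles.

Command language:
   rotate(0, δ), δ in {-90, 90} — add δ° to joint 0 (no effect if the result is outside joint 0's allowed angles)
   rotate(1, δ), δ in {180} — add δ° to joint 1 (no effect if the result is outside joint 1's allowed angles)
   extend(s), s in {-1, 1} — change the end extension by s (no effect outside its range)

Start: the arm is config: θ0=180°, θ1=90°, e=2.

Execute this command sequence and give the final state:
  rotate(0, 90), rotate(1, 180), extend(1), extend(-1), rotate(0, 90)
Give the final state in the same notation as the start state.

t0: config: θ0=180°, θ1=90°, e=2
[1] after rotate(0, 90): config: θ0=270°, θ1=90°, e=2
[2] after rotate(1, 180): config: θ0=270°, θ1=90°, e=2
[3] after extend(1): config: θ0=270°, θ1=90°, e=2
[4] after extend(-1): config: θ0=270°, θ1=90°, e=1
[5] after rotate(0, 90): config: θ0=0°, θ1=90°, e=1

config: θ0=0°, θ1=90°, e=1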